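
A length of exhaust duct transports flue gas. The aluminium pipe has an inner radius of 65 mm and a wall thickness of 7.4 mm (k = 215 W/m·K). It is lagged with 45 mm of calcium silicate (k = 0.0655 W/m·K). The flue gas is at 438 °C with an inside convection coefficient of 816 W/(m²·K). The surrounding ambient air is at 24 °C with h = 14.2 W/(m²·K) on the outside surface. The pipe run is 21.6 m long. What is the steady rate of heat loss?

Treating each annulus and film as a series resistance:
R_inner film = 1/(h_i·2πr₁L) = 1/(816×2π×0.065×21.6) = 1.389×10^-4 K/W
R_aluminium pipe wall = ln(72.4/65)/(2π×215×21.6) = 3.695×10^-6 K/W
R_calcium silicate = ln(117.4/72.4)/(2π×0.0655×21.6) = 0.05438 K/W
R_outer film = 1/(h_o·2πr_oL) = 1/(14.2×2π×0.1174×21.6) = 0.00442 K/W
R_total = 0.05894 K/W
Q = ΔT/R_total = 414/0.05894

Q ≈ 7020 W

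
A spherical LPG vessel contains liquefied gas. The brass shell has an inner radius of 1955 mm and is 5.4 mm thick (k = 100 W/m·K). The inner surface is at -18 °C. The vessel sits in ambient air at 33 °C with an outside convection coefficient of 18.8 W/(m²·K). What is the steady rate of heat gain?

Q ≈ 46300 W

Radial (spherical) resistances in series:
R_brass shell = (1/1.955 − 1/1.9604)/(4π×100) = 1.121×10^-6 K/W
R_outer film = 1/(h·4πr_o²) = 1/(18.8×4π×1.9604²) = 0.001101 K/W
R_total = 0.001103 K/W
Q = ΔT/R_total = 51/0.001103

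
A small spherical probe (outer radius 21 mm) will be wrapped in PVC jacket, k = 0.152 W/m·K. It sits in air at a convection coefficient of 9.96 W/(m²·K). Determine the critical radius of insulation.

r_cr ≈ 30.5 mm

For a sphere r_cr = 2k/h = 2×0.152/9.96
r_cr = 30.5 mm; since the bare radius (21 mm) is below r_cr, adding a thin layer of insulation will *increase* heat loss.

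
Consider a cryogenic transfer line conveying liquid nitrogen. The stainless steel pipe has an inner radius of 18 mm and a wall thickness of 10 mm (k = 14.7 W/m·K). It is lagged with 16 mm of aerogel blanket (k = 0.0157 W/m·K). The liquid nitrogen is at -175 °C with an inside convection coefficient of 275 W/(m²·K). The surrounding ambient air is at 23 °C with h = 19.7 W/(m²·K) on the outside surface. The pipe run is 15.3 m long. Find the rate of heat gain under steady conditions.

For a radial system each layer contributes R = ln(r_out/r_in)/(2πkL); films add R = 1/(hA).
R_inner film = 1/(h_i·2πr₁L) = 1/(275×2π×0.018×15.3) = 0.002101 K/W
R_stainless steel pipe wall = ln(28/18)/(2π×14.7×15.3) = 3.127×10^-4 K/W
R_aerogel blanket = ln(44/28)/(2π×0.0157×15.3) = 0.2995 K/W
R_outer film = 1/(h_o·2πr_oL) = 1/(19.7×2π×0.044×15.3) = 0.012 K/W
R_total = 0.3139 K/W
Q = ΔT/R_total = 198/0.3139

Q ≈ 631 W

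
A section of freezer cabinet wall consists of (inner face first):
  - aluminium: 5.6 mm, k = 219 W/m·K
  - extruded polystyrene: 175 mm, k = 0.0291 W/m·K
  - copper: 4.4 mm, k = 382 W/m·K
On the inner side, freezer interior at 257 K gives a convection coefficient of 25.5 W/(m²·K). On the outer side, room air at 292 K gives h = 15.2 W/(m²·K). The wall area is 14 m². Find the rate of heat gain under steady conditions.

Q ≈ 80.1 W

Series thermal resistances:
R_inner film = 1/(h_i·A) = 1/(25.5×14) = 0.002801 K/W
R_aluminium = L/(kA) = 0.0056/(219×14) = 1.826×10^-6 K/W
R_extruded polystyrene = L/(kA) = 0.175/(0.0291×14) = 0.4296 K/W
R_copper = L/(kA) = 0.0044/(382×14) = 8.227×10^-7 K/W
R_outer film = 1/(h_o·A) = 1/(15.2×14) = 0.004699 K/W
R_total = 0.4371 K/W
Q = ΔT / R_total = 35 / 0.4371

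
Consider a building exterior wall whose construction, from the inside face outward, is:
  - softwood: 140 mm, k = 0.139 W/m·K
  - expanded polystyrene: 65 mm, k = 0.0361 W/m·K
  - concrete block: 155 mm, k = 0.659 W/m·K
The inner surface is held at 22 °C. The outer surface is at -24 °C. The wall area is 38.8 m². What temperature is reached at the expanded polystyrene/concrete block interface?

T ≈ -20.4 °C

Model the wall as resistances in series:
R_softwood = L/(kA) = 0.14/(0.139×38.8) = 0.02596 K/W
R_expanded polystyrene = L/(kA) = 0.065/(0.0361×38.8) = 0.04641 K/W
R_concrete block = L/(kA) = 0.155/(0.659×38.8) = 0.006062 K/W
R_total = 0.07843 K/W;  Q = ΔT/R_total = 46/0.07843 = 586.5 W
T_interface = T_inner − Q·ΣR(inner→interface) = 22 − 587×0.07236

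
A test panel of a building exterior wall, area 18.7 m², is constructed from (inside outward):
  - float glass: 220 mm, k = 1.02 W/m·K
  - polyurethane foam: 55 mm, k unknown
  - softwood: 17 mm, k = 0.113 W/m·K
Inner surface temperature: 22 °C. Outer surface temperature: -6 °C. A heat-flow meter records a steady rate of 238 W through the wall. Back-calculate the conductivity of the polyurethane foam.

Thermal resistances in series:
R_float glass = L/(kA) = 0.22/(1.02×18.7) = 0.01153 K/W
R_softwood = L/(kA) = 0.017/(0.113×18.7) = 0.008045 K/W
Sum of known resistances R_other = 0.01958 K/W
Total R = ΔT/Q = 28/238 = 0.1176 K/W
R_polyurethane foam = R_total − R_other = 0.09807 K/W
k = L/(R·A) = 0.055/(0.09807×18.7)

k ≈ 0.03 W/(m·K)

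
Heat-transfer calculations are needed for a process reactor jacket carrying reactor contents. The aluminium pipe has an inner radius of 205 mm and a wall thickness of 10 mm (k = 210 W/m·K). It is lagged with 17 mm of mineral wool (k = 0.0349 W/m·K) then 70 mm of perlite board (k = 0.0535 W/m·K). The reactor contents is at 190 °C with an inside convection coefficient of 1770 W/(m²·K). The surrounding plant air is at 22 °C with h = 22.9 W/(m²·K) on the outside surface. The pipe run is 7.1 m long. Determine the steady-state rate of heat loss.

Q ≈ 1030 W

Per-layer cylindrical resistances, series-summed:
R_inner film = 1/(h_i·2πr₁L) = 1/(1770×2π×0.205×7.1) = 6.178×10^-5 K/W
R_aluminium pipe wall = ln(215/205)/(2π×210×7.1) = 5.084×10^-6 K/W
R_mineral wool = ln(232/215)/(2π×0.0349×7.1) = 0.04888 K/W
R_perlite board = ln(302/232)/(2π×0.0535×7.1) = 0.1105 K/W
R_outer film = 1/(h_o·2πr_oL) = 1/(22.9×2π×0.302×7.1) = 0.003241 K/W
R_total = 0.1627 K/W
Q = ΔT/R_total = 168/0.1627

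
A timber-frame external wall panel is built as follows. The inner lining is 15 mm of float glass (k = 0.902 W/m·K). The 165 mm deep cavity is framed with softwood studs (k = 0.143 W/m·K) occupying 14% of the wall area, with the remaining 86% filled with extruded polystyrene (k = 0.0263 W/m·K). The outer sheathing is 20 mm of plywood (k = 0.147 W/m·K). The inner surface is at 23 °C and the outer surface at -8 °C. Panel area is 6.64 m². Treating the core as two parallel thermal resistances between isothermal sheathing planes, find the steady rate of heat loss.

Q ≈ 51.2 W

Sheathing layers in series; stud and cavity paths in parallel between them.
R_inner = 0.015/(0.902×6.64) = 0.002504 K/W
R_stud  = 0.165/(0.143×0.14×6.64) = 1.241 K/W
R_cav   = 0.165/(0.0263×0.86×6.64) = 1.099 K/W
1/R_core = 1/R_stud + 1/R_cav → R_core = 0.5828 K/W
R_outer = 0.02/(0.147×6.64) = 0.02049 K/W
R_total = 0.6058 K/W
Q = ΔT/R_total = 31/0.6058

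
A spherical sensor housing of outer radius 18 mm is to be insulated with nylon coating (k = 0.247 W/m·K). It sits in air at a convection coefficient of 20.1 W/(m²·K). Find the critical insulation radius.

For a sphere r_cr = 2k/h = 2×0.247/20.1
r_cr = 24.6 mm; since the bare radius (18 mm) is below r_cr, adding a thin layer of insulation will *increase* heat loss.

r_cr ≈ 24.6 mm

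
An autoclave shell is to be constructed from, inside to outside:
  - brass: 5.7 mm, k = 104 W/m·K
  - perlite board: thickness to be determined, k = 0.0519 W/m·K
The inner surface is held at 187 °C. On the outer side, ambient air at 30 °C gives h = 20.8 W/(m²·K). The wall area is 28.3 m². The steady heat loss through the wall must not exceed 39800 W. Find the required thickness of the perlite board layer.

Model the wall as resistances in series:
R_brass = L/(kA) = 0.0057/(104×28.3) = 1.937×10^-6 K/W
R_outer film = 1/(h_o·A) = 1/(20.8×28.3) = 0.001699 K/W
Sum of the known resistances R_other = 0.001701 K/W
Required total resistance R_tot = ΔT/Q_allow = 157/39800 = 0.003945 K/W
R_perlite board = R_tot − R_other = 0.002244 K/W
L = R·k·A = 0.002244×0.0519×28.3

L ≈ 3.3 mm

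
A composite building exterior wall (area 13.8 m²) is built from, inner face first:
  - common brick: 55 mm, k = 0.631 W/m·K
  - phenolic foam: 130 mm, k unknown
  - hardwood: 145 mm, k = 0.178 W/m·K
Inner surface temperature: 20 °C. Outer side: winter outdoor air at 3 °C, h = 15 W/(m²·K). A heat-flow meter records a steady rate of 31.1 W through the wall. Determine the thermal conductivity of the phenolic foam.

Series thermal resistances:
R_common brick = L/(kA) = 0.055/(0.631×13.8) = 0.006316 K/W
R_hardwood = L/(kA) = 0.145/(0.178×13.8) = 0.05903 K/W
R_outer film = 1/(h_o·A) = 1/(15×13.8) = 0.004831 K/W
Sum of known resistances R_other = 0.07018 K/W
Total R = ΔT/Q = 17/31.1 = 0.5466 K/W
R_phenolic foam = R_total − R_other = 0.4764 K/W
k = L/(R·A) = 0.13/(0.4764×13.8)

k ≈ 0.0198 W/(m·K)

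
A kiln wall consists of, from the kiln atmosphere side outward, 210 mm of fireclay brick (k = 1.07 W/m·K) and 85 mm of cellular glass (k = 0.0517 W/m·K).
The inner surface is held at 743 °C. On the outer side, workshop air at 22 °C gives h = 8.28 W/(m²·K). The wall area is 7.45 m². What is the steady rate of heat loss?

Q ≈ 2740 W

Treating each layer as a thermal resistance in series:
R_fireclay brick = L/(kA) = 0.21/(1.07×7.45) = 0.02634 K/W
R_cellular glass = L/(kA) = 0.085/(0.0517×7.45) = 0.2207 K/W
R_outer film = 1/(h_o·A) = 1/(8.28×7.45) = 0.01621 K/W
R_total = 0.2632 K/W
Q = ΔT / R_total = 721 / 0.2632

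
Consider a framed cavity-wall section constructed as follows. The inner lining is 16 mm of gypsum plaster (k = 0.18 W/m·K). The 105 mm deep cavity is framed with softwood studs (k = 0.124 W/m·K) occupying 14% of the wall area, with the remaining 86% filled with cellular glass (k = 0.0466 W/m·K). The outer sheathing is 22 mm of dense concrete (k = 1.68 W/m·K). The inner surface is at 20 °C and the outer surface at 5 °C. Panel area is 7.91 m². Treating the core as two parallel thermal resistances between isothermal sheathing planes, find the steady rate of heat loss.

Q ≈ 61.5 W

Sheathing layers in series; stud and cavity paths in parallel between them.
R_inner = 0.016/(0.18×7.91) = 0.01124 K/W
R_stud  = 0.105/(0.124×0.14×7.91) = 0.7647 K/W
R_cav   = 0.105/(0.0466×0.86×7.91) = 0.3312 K/W
1/R_core = 1/R_stud + 1/R_cav → R_core = 0.2311 K/W
R_outer = 0.022/(1.68×7.91) = 0.001656 K/W
R_total = 0.244 K/W
Q = ΔT/R_total = 15/0.244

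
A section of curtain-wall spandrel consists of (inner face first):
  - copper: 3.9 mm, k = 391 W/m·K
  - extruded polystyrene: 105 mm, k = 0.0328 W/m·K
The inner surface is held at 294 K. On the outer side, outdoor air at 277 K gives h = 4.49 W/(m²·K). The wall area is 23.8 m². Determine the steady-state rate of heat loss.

Q ≈ 118 W

Treating each layer as a thermal resistance in series:
R_copper = L/(kA) = 0.0039/(391×23.8) = 4.191×10^-7 K/W
R_extruded polystyrene = L/(kA) = 0.105/(0.0328×23.8) = 0.1345 K/W
R_outer film = 1/(h_o·A) = 1/(4.49×23.8) = 0.009358 K/W
R_total = 0.1439 K/W
Q = ΔT / R_total = 17 / 0.1439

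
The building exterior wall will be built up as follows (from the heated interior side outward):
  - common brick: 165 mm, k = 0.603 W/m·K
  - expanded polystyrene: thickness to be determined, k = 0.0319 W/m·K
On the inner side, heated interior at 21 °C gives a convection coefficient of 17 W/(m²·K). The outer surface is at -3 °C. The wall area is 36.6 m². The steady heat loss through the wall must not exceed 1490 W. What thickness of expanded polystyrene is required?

L ≈ 8.2 mm

Thermal resistances in series:
R_inner film = 1/(h_i·A) = 1/(17×36.6) = 0.001607 K/W
R_common brick = L/(kA) = 0.165/(0.603×36.6) = 0.007476 K/W
Sum of the known resistances R_other = 0.009083 K/W
Required total resistance R_tot = ΔT/Q_allow = 24/1490 = 0.01611 K/W
R_expanded polystyrene = R_tot − R_other = 0.007024 K/W
L = R·k·A = 0.007024×0.0319×36.6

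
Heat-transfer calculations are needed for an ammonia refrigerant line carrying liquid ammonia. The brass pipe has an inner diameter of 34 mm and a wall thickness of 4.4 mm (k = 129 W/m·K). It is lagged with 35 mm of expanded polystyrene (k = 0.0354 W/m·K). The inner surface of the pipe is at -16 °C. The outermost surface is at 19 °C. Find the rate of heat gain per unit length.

For a radial system each layer contributes R = ln(r_out/r_in)/(2πkL); films add R = 1/(hA).
R_brass pipe wall = ln(21.4/17)/(2π×129×1) = 2.84×10^-4 K/W
R_expanded polystyrene = ln(56.4/21.4)/(2π×0.0354×1) = 4.357 K/W
R_total = 4.357 K/W
Q = ΔT/R_total = 35/4.357

q′ ≈ 8.03 W/m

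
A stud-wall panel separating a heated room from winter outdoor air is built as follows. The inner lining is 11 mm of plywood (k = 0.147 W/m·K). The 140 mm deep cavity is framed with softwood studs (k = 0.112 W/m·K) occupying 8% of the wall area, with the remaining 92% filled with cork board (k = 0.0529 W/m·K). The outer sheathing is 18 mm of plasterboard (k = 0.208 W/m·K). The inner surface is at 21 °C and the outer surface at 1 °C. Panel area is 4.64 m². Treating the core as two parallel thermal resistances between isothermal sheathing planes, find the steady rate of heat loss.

Q ≈ 35.8 W

Sheathing layers in series; stud and cavity paths in parallel between them.
R_inner = 0.011/(0.147×4.64) = 0.01613 K/W
R_stud  = 0.14/(0.112×0.08×4.64) = 3.367 K/W
R_cav   = 0.14/(0.0529×0.92×4.64) = 0.62 K/W
1/R_core = 1/R_stud + 1/R_cav → R_core = 0.5236 K/W
R_outer = 0.018/(0.208×4.64) = 0.01865 K/W
R_total = 0.5583 K/W
Q = ΔT/R_total = 20/0.5583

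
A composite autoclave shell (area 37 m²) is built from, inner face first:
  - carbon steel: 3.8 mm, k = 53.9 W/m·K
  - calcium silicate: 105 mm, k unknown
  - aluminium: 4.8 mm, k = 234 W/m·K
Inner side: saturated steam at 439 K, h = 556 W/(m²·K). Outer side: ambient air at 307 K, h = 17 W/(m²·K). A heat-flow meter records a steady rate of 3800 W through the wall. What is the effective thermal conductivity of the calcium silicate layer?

Model the wall as resistances in series:
R_inner film = 1/(h_i·A) = 1/(556×37) = 4.861×10^-5 K/W
R_carbon steel = L/(kA) = 0.0038/(53.9×37) = 1.905×10^-6 K/W
R_aluminium = L/(kA) = 0.0048/(234×37) = 5.544×10^-7 K/W
R_outer film = 1/(h_o·A) = 1/(17×37) = 0.00159 K/W
Sum of known resistances R_other = 0.001641 K/W
Total R = ΔT/Q = 132/3800 = 0.03474 K/W
R_calcium silicate = R_total − R_other = 0.0331 K/W
k = L/(R·A) = 0.105/(0.0331×37)

k ≈ 0.0857 W/(m·K)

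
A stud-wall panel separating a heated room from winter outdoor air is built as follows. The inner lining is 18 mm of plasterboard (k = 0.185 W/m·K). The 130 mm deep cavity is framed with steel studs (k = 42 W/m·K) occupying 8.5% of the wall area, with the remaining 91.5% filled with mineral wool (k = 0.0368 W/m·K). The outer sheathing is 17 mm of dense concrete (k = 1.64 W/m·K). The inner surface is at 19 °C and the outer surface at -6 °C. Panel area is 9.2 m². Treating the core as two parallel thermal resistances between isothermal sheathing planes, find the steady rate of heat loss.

Q ≈ 1600 W

Sheathing layers in series; stud and cavity paths in parallel between them.
R_inner = 0.018/(0.185×9.2) = 0.01058 K/W
R_stud  = 0.13/(42×0.085×9.2) = 0.003958 K/W
R_cav   = 0.13/(0.0368×0.915×9.2) = 0.4196 K/W
1/R_core = 1/R_stud + 1/R_cav → R_core = 0.003921 K/W
R_outer = 0.017/(1.64×9.2) = 0.001127 K/W
R_total = 0.01562 K/W
Q = ΔT/R_total = 25/0.01562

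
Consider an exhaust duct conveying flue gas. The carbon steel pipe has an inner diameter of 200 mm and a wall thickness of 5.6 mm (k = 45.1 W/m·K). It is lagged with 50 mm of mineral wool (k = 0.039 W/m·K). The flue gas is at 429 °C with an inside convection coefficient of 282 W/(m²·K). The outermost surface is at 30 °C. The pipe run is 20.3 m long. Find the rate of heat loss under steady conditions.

Cylindrical conduction, so R = ln(r₂/r₁)/(2πkL) per layer, in series:
R_inner film = 1/(h_i·2πr₁L) = 1/(282×2π×0.1×20.3) = 2.78×10^-4 K/W
R_carbon steel pipe wall = ln(105.6/100)/(2π×45.1×20.3) = 9.472×10^-6 K/W
R_mineral wool = ln(155.6/105.6)/(2π×0.039×20.3) = 0.07793 K/W
R_total = 0.07821 K/W
Q = ΔT/R_total = 399/0.07821

Q ≈ 5100 W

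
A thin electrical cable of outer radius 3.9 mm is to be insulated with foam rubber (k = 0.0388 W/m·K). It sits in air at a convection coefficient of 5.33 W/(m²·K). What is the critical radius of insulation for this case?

r_cr ≈ 7.28 mm

For a cylinder r_cr = k/h = 0.0388/5.33
r_cr = 7.28 mm; since the bare radius (3.9 mm) is below r_cr, adding a thin layer of insulation will *increase* heat loss.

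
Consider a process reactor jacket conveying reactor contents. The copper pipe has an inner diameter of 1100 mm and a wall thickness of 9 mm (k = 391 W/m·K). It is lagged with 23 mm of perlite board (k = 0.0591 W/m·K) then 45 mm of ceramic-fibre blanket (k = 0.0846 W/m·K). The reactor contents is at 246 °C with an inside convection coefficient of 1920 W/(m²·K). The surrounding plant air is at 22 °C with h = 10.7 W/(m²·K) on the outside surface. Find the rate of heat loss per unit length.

Treating each annulus and film as a series resistance:
R_inner film = 1/(h_i·2πr₁L) = 1/(1920×2π×0.55×1) = 1.507×10^-4 K/W
R_copper pipe wall = ln(559/550)/(2π×391×1) = 6.607×10^-6 K/W
R_perlite board = ln(582/559)/(2π×0.0591×1) = 0.1086 K/W
R_ceramic-fibre blanket = ln(627/582)/(2π×0.0846×1) = 0.1401 K/W
R_outer film = 1/(h_o·2πr_oL) = 1/(10.7×2π×0.627×1) = 0.02372 K/W
R_total = 0.2726 K/W
Q = ΔT/R_total = 224/0.2726

q′ ≈ 822 W/m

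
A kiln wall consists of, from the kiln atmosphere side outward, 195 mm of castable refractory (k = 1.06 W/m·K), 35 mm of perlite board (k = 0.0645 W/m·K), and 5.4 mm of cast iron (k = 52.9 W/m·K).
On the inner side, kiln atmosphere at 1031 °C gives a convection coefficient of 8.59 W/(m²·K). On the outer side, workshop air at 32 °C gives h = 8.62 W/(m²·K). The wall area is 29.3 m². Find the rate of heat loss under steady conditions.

Q ≈ 30500 W

Treating each layer as a thermal resistance in series:
R_inner film = 1/(h_i·A) = 1/(8.59×29.3) = 0.003973 K/W
R_castable refractory = L/(kA) = 0.195/(1.06×29.3) = 0.006279 K/W
R_perlite board = L/(kA) = 0.035/(0.0645×29.3) = 0.01852 K/W
R_cast iron = L/(kA) = 0.0054/(52.9×29.3) = 3.484×10^-6 K/W
R_outer film = 1/(h_o·A) = 1/(8.62×29.3) = 0.003959 K/W
R_total = 0.03273 K/W
Q = ΔT / R_total = 999 / 0.03273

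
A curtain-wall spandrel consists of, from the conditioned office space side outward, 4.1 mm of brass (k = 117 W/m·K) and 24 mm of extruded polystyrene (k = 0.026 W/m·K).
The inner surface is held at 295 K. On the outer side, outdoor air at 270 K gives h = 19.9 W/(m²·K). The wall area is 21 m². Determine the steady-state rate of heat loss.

Model the wall as resistances in series:
R_brass = L/(kA) = 0.0041/(117×21) = 1.669×10^-6 K/W
R_extruded polystyrene = L/(kA) = 0.024/(0.026×21) = 0.04396 K/W
R_outer film = 1/(h_o·A) = 1/(19.9×21) = 0.002393 K/W
R_total = 0.04635 K/W
Q = ΔT / R_total = 25 / 0.04635

Q ≈ 539 W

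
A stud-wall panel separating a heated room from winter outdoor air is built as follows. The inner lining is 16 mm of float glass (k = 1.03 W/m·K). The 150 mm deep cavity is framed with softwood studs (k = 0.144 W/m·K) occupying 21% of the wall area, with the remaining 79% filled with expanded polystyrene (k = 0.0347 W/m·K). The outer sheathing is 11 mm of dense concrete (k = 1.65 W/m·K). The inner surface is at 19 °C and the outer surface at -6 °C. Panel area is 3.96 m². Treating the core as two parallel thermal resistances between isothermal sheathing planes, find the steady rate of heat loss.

Q ≈ 37.7 W

Sheathing layers in series; stud and cavity paths in parallel between them.
R_inner = 0.016/(1.03×3.96) = 0.003923 K/W
R_stud  = 0.15/(0.144×0.21×3.96) = 1.253 K/W
R_cav   = 0.15/(0.0347×0.79×3.96) = 1.382 K/W
1/R_core = 1/R_stud + 1/R_cav → R_core = 0.657 K/W
R_outer = 0.011/(1.65×3.96) = 0.001684 K/W
R_total = 0.6626 K/W
Q = ΔT/R_total = 25/0.6626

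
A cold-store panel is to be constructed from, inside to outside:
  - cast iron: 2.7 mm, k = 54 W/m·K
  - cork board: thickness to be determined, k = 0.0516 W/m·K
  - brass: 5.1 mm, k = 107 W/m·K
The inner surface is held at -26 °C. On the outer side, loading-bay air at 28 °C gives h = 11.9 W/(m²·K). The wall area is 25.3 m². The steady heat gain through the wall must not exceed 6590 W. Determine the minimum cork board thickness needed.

Series thermal resistances:
R_cast iron = L/(kA) = 0.0027/(54×25.3) = 1.976×10^-6 K/W
R_brass = L/(kA) = 0.0051/(107×25.3) = 1.884×10^-6 K/W
R_outer film = 1/(h_o·A) = 1/(11.9×25.3) = 0.003321 K/W
Sum of the known resistances R_other = 0.003325 K/W
Required total resistance R_tot = ΔT/Q_allow = 54/6590 = 0.008194 K/W
R_cork board = R_tot − R_other = 0.004869 K/W
L = R·k·A = 0.004869×0.0516×25.3

L ≈ 6.36 mm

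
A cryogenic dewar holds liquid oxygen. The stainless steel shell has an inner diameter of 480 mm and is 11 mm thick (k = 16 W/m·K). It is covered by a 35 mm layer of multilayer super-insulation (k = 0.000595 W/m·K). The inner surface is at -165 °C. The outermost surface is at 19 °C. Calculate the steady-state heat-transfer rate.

Q ≈ 2.82 W

Spherical conduction: R = (1/r_in − 1/r_out)/(4πk) per layer; series-sum.
R_stainless steel shell = (1/0.24 − 1/0.251)/(4π×16) = 9.082×10^-4 K/W
R_multilayer super-insulation = (1/0.251 − 1/0.286)/(4π×0.000595) = 65.21 K/W
R_total = 65.21 K/W
Q = ΔT/R_total = 184/65.21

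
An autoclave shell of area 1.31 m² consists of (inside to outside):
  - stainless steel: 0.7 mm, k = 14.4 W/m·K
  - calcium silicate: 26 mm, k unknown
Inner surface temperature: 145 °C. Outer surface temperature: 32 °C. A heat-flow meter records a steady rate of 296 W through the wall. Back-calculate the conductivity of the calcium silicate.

Treating each layer as a thermal resistance in series:
R_stainless steel = L/(kA) = 0.0007/(14.4×1.31) = 3.711×10^-5 K/W
Sum of known resistances R_other = 3.711×10^-5 K/W
Total R = ΔT/Q = 113/296 = 0.3818 K/W
R_calcium silicate = R_total − R_other = 0.3817 K/W
k = L/(R·A) = 0.026/(0.3817×1.31)

k ≈ 0.052 W/(m·K)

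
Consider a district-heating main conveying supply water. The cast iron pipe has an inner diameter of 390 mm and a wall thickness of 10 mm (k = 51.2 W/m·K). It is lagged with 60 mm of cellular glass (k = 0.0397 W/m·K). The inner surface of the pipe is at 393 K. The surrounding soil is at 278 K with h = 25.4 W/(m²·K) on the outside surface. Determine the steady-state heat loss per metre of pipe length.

q′ ≈ 109 W/m

For a radial system each layer contributes R = ln(r_out/r_in)/(2πkL); films add R = 1/(hA).
R_cast iron pipe wall = ln(205/195)/(2π×51.2×1) = 1.555×10^-4 K/W
R_cellular glass = ln(265/205)/(2π×0.0397×1) = 1.029 K/W
R_outer film = 1/(h_o·2πr_oL) = 1/(25.4×2π×0.265×1) = 0.02365 K/W
R_total = 1.053 K/W
Q = ΔT/R_total = 115/1.053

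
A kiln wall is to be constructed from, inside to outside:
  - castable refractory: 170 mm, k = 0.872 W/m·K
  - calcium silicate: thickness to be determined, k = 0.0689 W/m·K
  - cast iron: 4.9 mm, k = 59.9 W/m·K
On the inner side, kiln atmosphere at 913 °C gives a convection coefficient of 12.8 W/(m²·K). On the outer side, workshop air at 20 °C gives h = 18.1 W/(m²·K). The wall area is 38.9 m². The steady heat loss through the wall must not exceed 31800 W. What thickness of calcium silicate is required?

Using the resistance-network approach (series):
R_inner film = 1/(h_i·A) = 1/(12.8×38.9) = 0.002008 K/W
R_castable refractory = L/(kA) = 0.17/(0.872×38.9) = 0.005012 K/W
R_cast iron = L/(kA) = 0.0049/(59.9×38.9) = 2.103×10^-6 K/W
R_outer film = 1/(h_o·A) = 1/(18.1×38.9) = 0.00142 K/W
Sum of the known resistances R_other = 0.008442 K/W
Required total resistance R_tot = ΔT/Q_allow = 893/31800 = 0.02808 K/W
R_calcium silicate = R_tot − R_other = 0.01964 K/W
L = R·k·A = 0.01964×0.0689×38.9

L ≈ 52.6 mm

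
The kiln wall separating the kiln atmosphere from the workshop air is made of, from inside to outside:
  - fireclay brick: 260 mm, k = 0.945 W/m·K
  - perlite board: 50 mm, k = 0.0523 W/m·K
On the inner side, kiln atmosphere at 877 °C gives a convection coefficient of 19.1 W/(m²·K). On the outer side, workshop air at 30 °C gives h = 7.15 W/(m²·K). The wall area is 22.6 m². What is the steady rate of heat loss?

Using the resistance-network approach (series):
R_inner film = 1/(h_i·A) = 1/(19.1×22.6) = 0.002317 K/W
R_fireclay brick = L/(kA) = 0.26/(0.945×22.6) = 0.01217 K/W
R_perlite board = L/(kA) = 0.05/(0.0523×22.6) = 0.0423 K/W
R_outer film = 1/(h_o·A) = 1/(7.15×22.6) = 0.006189 K/W
R_total = 0.06298 K/W
Q = ΔT / R_total = 847 / 0.06298

Q ≈ 13400 W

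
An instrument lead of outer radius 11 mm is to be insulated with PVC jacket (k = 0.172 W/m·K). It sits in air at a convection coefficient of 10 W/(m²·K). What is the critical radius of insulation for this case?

r_cr ≈ 17.2 mm

For a cylinder r_cr = k/h = 0.172/10
r_cr = 17.2 mm; since the bare radius (11 mm) is below r_cr, adding a thin layer of insulation will *increase* heat loss.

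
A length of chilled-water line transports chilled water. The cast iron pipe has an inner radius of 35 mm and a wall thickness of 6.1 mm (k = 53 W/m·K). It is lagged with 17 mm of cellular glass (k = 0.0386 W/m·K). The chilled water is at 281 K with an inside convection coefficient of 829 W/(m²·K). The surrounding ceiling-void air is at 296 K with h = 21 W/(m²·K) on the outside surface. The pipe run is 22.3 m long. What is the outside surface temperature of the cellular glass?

T ≈ 295 K

Cylindrical conduction, so R = ln(r₂/r₁)/(2πkL) per layer, in series:
R_inner film = 1/(h_i·2πr₁L) = 1/(829×2π×0.035×22.3) = 2.46×10^-4 K/W
R_cast iron pipe wall = ln(41.1/35)/(2π×53×22.3) = 2.163×10^-5 K/W
R_cellular glass = ln(58.1/41.1)/(2π×0.0386×22.3) = 0.064 K/W
R_outer film = 1/(h_o·2πr_oL) = 1/(21×2π×0.0581×22.3) = 0.00585 K/W
R_total = 0.07012 K/W
Q = ΔT/R_total = 15/0.07012
Q = 214 W
T_interface = T_inner + Q·ΣR(inner→interface) = 281 + 214×0.06427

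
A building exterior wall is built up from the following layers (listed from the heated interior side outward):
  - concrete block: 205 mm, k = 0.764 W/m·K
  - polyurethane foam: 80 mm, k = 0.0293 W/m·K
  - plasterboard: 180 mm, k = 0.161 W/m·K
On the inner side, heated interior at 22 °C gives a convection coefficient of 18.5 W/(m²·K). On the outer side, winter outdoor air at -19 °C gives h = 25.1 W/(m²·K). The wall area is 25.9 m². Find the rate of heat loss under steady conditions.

Treating each layer as a thermal resistance in series:
R_inner film = 1/(h_i·A) = 1/(18.5×25.9) = 0.002087 K/W
R_concrete block = L/(kA) = 0.205/(0.764×25.9) = 0.01036 K/W
R_polyurethane foam = L/(kA) = 0.08/(0.0293×25.9) = 0.1054 K/W
R_plasterboard = L/(kA) = 0.18/(0.161×25.9) = 0.04317 K/W
R_outer film = 1/(h_o·A) = 1/(25.1×25.9) = 0.001538 K/W
R_total = 0.1626 K/W
Q = ΔT / R_total = 41 / 0.1626

Q ≈ 252 W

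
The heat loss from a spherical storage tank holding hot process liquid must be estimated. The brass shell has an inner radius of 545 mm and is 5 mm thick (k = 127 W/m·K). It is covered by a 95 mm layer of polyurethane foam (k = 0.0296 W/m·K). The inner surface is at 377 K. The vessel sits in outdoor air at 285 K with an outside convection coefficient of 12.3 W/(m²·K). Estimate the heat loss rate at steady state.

For a spherical shell R = (1/r₁ − 1/r₂)/(4πk); film R = 1/(h·4πr²). In series:
R_brass shell = (1/0.545 − 1/0.55)/(4π×127) = 1.045×10^-5 K/W
R_polyurethane foam = (1/0.55 − 1/0.645)/(4π×0.0296) = 0.7199 K/W
R_outer film = 1/(h·4πr_o²) = 1/(12.3×4π×0.645²) = 0.01555 K/W
R_total = 0.7355 K/W
Q = ΔT/R_total = 92/0.7355

Q ≈ 125 W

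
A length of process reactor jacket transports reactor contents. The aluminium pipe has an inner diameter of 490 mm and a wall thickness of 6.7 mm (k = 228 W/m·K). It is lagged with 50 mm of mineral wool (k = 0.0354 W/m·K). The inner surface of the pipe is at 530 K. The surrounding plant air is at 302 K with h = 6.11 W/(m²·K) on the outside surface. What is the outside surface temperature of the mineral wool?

T ≈ 324 K

Treating each annulus and film as a series resistance:
R_aluminium pipe wall = ln(251.7/245)/(2π×228×1) = 1.883×10^-5 K/W
R_mineral wool = ln(301.7/251.7)/(2π×0.0354×1) = 0.8146 K/W
R_outer film = 1/(h_o·2πr_oL) = 1/(6.11×2π×0.3017×1) = 0.08634 K/W
R_total = 0.901 K/W
Q = ΔT/R_total = 228/0.901
Q = 253 W/m
T_interface = T_inner − Q·ΣR(inner→interface) = 530 − 253×0.8147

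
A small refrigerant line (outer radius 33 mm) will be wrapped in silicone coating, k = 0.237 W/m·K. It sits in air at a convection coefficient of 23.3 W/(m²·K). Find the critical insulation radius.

r_cr ≈ 10.2 mm

For a cylinder r_cr = k/h = 0.237/23.3
r_cr = 10.2 mm; since the bare radius (33 mm) is above r_cr, any added insulation will reduce heat loss.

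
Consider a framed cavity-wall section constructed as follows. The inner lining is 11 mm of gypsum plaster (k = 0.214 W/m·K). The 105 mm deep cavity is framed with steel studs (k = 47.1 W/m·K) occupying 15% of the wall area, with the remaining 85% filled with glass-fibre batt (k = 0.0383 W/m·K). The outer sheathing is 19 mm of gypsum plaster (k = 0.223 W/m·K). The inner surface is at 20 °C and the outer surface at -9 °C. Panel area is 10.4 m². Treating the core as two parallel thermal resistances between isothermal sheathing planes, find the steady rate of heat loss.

Sheathing layers in series; stud and cavity paths in parallel between them.
R_inner = 0.011/(0.214×10.4) = 0.004942 K/W
R_stud  = 0.105/(47.1×0.15×10.4) = 0.001429 K/W
R_cav   = 0.105/(0.0383×0.85×10.4) = 0.3101 K/W
1/R_core = 1/R_stud + 1/R_cav → R_core = 0.001422 K/W
R_outer = 0.019/(0.223×10.4) = 0.008192 K/W
R_total = 0.01456 K/W
Q = ΔT/R_total = 29/0.01456

Q ≈ 1990 W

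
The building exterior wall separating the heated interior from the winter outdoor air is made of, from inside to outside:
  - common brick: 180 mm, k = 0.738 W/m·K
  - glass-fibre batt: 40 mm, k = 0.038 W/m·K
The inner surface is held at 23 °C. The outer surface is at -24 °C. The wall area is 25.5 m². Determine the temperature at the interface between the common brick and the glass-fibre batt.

T ≈ 14.2 °C

Model the wall as resistances in series:
R_common brick = L/(kA) = 0.18/(0.738×25.5) = 0.009565 K/W
R_glass-fibre batt = L/(kA) = 0.04/(0.038×25.5) = 0.04128 K/W
R_total = 0.05084 K/W;  Q = ΔT/R_total = 47/0.05084 = 924.4 W
T_interface = T_inner − Q·ΣR(inner→interface) = 23 − 924×0.009565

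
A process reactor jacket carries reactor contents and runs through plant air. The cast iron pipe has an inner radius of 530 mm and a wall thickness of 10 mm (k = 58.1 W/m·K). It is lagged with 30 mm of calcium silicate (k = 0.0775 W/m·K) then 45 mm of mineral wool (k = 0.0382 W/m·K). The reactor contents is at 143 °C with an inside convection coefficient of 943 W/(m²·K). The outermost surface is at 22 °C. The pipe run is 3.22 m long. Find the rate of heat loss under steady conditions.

Q ≈ 910 W

Radial resistances (cylindrical: R_cond = ln(r_o/r_i)/(2πkL), R_conv = 1/(h·2πrL)):
R_inner film = 1/(h_i·2πr₁L) = 1/(943×2π×0.53×3.22) = 9.89×10^-5 K/W
R_cast iron pipe wall = ln(540/530)/(2π×58.1×3.22) = 1.59×10^-5 K/W
R_calcium silicate = ln(570/540)/(2π×0.0775×3.22) = 0.03448 K/W
R_mineral wool = ln(615/570)/(2π×0.0382×3.22) = 0.09832 K/W
R_total = 0.1329 K/W
Q = ΔT/R_total = 121/0.1329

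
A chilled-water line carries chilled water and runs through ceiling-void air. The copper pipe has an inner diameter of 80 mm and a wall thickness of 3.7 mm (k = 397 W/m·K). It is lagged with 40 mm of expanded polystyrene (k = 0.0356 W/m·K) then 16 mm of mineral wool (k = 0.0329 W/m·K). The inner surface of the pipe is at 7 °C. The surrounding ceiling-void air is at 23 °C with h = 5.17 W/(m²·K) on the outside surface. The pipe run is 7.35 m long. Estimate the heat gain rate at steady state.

Q ≈ 29 W

Cylindrical conduction, so R = ln(r₂/r₁)/(2πkL) per layer, in series:
R_copper pipe wall = ln(43.7/40)/(2π×397×7.35) = 4.825×10^-6 K/W
R_expanded polystyrene = ln(83.7/43.7)/(2π×0.0356×7.35) = 0.3953 K/W
R_mineral wool = ln(99.7/83.7)/(2π×0.0329×7.35) = 0.1151 K/W
R_outer film = 1/(h_o·2πr_oL) = 1/(5.17×2π×0.0997×7.35) = 0.04201 K/W
R_total = 0.5524 K/W
Q = ΔT/R_total = 16/0.5524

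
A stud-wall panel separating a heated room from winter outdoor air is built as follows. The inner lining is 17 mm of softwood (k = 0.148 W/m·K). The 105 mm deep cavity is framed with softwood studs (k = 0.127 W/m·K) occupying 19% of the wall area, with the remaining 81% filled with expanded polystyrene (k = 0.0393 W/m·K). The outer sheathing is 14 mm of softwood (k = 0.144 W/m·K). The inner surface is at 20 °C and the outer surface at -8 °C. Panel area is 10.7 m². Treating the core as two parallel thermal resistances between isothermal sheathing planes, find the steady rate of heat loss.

Q ≈ 143 W

Sheathing layers in series; stud and cavity paths in parallel between them.
R_inner = 0.017/(0.148×10.7) = 0.01074 K/W
R_stud  = 0.105/(0.127×0.19×10.7) = 0.4067 K/W
R_cav   = 0.105/(0.0393×0.81×10.7) = 0.3083 K/W
1/R_core = 1/R_stud + 1/R_cav → R_core = 0.1753 K/W
R_outer = 0.014/(0.144×10.7) = 0.009086 K/W
R_total = 0.1952 K/W
Q = ΔT/R_total = 28/0.1952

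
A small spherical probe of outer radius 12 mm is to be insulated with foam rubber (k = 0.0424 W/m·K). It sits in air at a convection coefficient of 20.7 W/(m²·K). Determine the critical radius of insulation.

For a sphere r_cr = 2k/h = 2×0.0424/20.7
r_cr = 4.1 mm; since the bare radius (12 mm) is above r_cr, any added insulation will reduce heat loss.

r_cr ≈ 4.1 mm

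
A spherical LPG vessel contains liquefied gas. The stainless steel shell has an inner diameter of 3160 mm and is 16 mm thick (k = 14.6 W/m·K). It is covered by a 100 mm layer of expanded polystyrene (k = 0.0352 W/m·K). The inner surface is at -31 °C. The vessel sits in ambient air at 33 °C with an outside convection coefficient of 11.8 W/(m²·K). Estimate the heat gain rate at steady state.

Radial (spherical) resistances in series:
R_stainless steel shell = (1/1.58 − 1/1.596)/(4π×14.6) = 3.458×10^-5 K/W
R_expanded polystyrene = (1/1.596 − 1/1.696)/(4π×0.0352) = 0.08352 K/W
R_outer film = 1/(h·4πr_o²) = 1/(11.8×4π×1.696²) = 0.002345 K/W
R_total = 0.0859 K/W
Q = ΔT/R_total = 64/0.0859

Q ≈ 745 W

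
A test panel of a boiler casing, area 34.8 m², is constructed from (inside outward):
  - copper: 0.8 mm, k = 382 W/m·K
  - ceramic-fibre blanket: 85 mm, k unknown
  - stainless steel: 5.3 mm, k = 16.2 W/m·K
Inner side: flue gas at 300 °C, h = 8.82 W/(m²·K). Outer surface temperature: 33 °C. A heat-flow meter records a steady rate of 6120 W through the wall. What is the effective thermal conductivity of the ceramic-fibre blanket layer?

Model the wall as resistances in series:
R_inner film = 1/(h_i·A) = 1/(8.82×34.8) = 0.003258 K/W
R_copper = L/(kA) = 0.0008/(382×34.8) = 6.018×10^-8 K/W
R_stainless steel = L/(kA) = 0.0053/(16.2×34.8) = 9.401×10^-6 K/W
Sum of known resistances R_other = 0.003267 K/W
Total R = ΔT/Q = 267/6120 = 0.04363 K/W
R_ceramic-fibre blanket = R_total − R_other = 0.04036 K/W
k = L/(R·A) = 0.085/(0.04036×34.8)

k ≈ 0.0605 W/(m·K)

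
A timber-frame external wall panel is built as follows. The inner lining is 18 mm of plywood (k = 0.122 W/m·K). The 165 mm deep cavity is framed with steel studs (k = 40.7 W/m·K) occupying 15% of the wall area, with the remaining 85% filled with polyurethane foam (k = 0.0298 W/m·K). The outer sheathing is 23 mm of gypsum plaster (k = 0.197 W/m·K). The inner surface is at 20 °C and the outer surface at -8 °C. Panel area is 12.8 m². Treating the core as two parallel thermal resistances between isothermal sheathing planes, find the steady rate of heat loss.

Sheathing layers in series; stud and cavity paths in parallel between them.
R_inner = 0.018/(0.122×12.8) = 0.01153 K/W
R_stud  = 0.165/(40.7×0.15×12.8) = 0.002111 K/W
R_cav   = 0.165/(0.0298×0.85×12.8) = 0.5089 K/W
1/R_core = 1/R_stud + 1/R_cav → R_core = 0.002103 K/W
R_outer = 0.023/(0.197×12.8) = 0.009121 K/W
R_total = 0.02275 K/W
Q = ΔT/R_total = 28/0.02275

Q ≈ 1230 W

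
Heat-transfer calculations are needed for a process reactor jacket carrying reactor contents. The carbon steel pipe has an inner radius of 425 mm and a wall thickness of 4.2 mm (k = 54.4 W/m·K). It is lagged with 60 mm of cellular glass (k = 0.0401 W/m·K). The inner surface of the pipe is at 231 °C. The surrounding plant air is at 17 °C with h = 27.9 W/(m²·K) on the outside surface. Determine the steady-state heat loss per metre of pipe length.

q′ ≈ 403 W/m

For a radial system each layer contributes R = ln(r_out/r_in)/(2πkL); films add R = 1/(hA).
R_carbon steel pipe wall = ln(429.2/425)/(2π×54.4×1) = 2.877×10^-5 K/W
R_cellular glass = ln(489.2/429.2)/(2π×0.0401×1) = 0.5193 K/W
R_outer film = 1/(h_o·2πr_oL) = 1/(27.9×2π×0.4892×1) = 0.01166 K/W
R_total = 0.531 K/W
Q = ΔT/R_total = 214/0.531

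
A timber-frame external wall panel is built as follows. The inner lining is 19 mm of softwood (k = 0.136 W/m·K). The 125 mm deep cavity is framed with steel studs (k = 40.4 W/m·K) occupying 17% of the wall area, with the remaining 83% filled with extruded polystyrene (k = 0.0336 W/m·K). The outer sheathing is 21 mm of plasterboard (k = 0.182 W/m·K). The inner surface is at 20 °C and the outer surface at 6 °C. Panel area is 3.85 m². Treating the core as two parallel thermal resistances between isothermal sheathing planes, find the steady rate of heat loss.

Sheathing layers in series; stud and cavity paths in parallel between them.
R_inner = 0.019/(0.136×3.85) = 0.03629 K/W
R_stud  = 0.125/(40.4×0.17×3.85) = 0.004727 K/W
R_cav   = 0.125/(0.0336×0.83×3.85) = 1.164 K/W
1/R_core = 1/R_stud + 1/R_cav → R_core = 0.004708 K/W
R_outer = 0.021/(0.182×3.85) = 0.02997 K/W
R_total = 0.07097 K/W
Q = ΔT/R_total = 14/0.07097

Q ≈ 197 W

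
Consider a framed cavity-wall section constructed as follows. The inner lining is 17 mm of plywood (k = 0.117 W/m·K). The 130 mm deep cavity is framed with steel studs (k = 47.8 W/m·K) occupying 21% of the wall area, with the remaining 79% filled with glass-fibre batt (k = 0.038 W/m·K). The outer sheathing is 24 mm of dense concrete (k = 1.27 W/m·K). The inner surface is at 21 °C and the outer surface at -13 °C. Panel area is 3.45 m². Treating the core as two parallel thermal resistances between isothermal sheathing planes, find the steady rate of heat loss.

Sheathing layers in series; stud and cavity paths in parallel between them.
R_inner = 0.017/(0.117×3.45) = 0.04212 K/W
R_stud  = 0.13/(47.8×0.21×3.45) = 0.003754 K/W
R_cav   = 0.13/(0.038×0.79×3.45) = 1.255 K/W
1/R_core = 1/R_stud + 1/R_cav → R_core = 0.003743 K/W
R_outer = 0.024/(1.27×3.45) = 0.005478 K/W
R_total = 0.05134 K/W
Q = ΔT/R_total = 34/0.05134

Q ≈ 662 W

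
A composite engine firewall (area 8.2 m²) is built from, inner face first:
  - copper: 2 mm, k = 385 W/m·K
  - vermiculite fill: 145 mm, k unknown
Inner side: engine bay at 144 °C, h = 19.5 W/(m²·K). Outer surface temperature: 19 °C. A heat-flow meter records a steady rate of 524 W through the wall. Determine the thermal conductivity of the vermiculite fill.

Thermal resistances in series:
R_inner film = 1/(h_i·A) = 1/(19.5×8.2) = 0.006254 K/W
R_copper = L/(kA) = 0.002/(385×8.2) = 6.335×10^-7 K/W
Sum of known resistances R_other = 0.006255 K/W
Total R = ΔT/Q = 125/524 = 0.2385 K/W
R_vermiculite fill = R_total − R_other = 0.2323 K/W
k = L/(R·A) = 0.145/(0.2323×8.2)

k ≈ 0.0761 W/(m·K)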